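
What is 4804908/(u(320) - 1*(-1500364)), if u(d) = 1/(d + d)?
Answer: 3075141120/960232961 ≈ 3.2025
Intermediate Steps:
u(d) = 1/(2*d)
4804908/(u(320) - 1*(-1500364)) = 4804908/((½)/320 - 1*(-1500364)) = 4804908/((½)*(1/320) + 1500364) = 4804908/(1/640 + 1500364) = 4804908/(960232961/640) = 4804908*(640/960232961) = 3075141120/960232961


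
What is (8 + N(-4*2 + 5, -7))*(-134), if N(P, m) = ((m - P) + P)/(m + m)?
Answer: -1139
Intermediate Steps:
N(P, m) = ½ (N(P, m) = m/((2*m)) = m*(1/(2*m)) = ½)
(8 + N(-4*2 + 5, -7))*(-134) = (8 + ½)*(-134) = (17/2)*(-134) = -1139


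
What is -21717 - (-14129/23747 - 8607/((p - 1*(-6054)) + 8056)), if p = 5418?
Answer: -10070374859731/463731416 ≈ -21716.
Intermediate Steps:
-21717 - (-14129/23747 - 8607/((p - 1*(-6054)) + 8056)) = -21717 - (-14129/23747 - 8607/((5418 - 1*(-6054)) + 8056)) = -21717 - (-14129*1/23747 - 8607/((5418 + 6054) + 8056)) = -21717 - (-14129/23747 - 8607/(11472 + 8056)) = -21717 - (-14129/23747 - 8607/19528) = -21717 - 1*(-480301541/463731416) = -21717 + 480301541/463731416 = -10070374859731/463731416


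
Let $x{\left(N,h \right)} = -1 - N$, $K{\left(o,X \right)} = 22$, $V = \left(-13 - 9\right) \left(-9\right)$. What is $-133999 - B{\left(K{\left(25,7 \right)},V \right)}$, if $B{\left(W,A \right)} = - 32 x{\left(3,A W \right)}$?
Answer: $-134127$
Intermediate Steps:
$V = 198$ ($V = \left(-22\right) \left(-9\right) = 198$)
$B{\left(W,A \right)} = 128$ ($B{\left(W,A \right)} = - 32 \left(-1 - 3\right) = \left(-32\right) \left(-4\right) = 128$)
$-133999 - B{\left(K{\left(25,7 \right)},V \right)} = -133999 - 128 = -134127$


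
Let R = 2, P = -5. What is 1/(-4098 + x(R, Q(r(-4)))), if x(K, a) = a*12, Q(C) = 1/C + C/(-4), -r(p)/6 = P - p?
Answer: -1/4114 ≈ -0.00024307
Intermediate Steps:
r(p) = 30 + 6*p (r(p) = -6*(-5 - p) = 30 + 6*p)
Q(C) = 1/C - C/4 (Q(C) = 1/C + C*(-¼) = 1/C - C/4)
x(K, a) = 12*a
1/(-4098 + x(R, Q(r(-4)))) = 1/(-4098 + 12*(1/(30 + 6*(-4)) - (30 + 6*(-4))/4)) = 1/(-4098 + 12*(1/(30 - 24) - (30 - 24)/4)) = 1/(-4098 + 12*(1/6 - ¼*6)) = 1/(-4098 + 12*(⅙ - 3/2)) = 1/(-4098 + 12*(-4/3)) = 1/(-4098 - 16) = 1/(-4114) = -1/4114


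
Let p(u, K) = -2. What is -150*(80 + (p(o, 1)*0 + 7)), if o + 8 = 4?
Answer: -13050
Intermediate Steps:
o = -4 (o = -8 + 4 = -4)
-150*(80 + (p(o, 1)*0 + 7)) = -150*(80 + (-2*0 + 7)) = -150*(80 + (0 + 7)) = -150*(80 + 7) = -150*87 = -13050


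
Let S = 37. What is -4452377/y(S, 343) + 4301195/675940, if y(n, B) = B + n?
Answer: -37598815691/3210715 ≈ -11710.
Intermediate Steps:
-4452377/y(S, 343) + 4301195/675940 = -4452377/(343 + 37) + 4301195/675940 = -4452377/380 + 4301195*(1/675940) = -4452377*1/380 + 860239/135188 = -4452377/380 + 860239/135188 = -37598815691/3210715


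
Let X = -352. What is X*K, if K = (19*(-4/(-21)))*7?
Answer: -26752/3 ≈ -8917.3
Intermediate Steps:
K = 76/3 (K = (19*(-4*(-1/21)))*7 = (19*(4/21))*7 = (76/21)*7 = 76/3 ≈ 25.333)
X*K = -352*76/3 = -26752/3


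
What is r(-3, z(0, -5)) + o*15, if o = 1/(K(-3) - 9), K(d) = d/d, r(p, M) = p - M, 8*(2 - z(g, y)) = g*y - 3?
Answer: -29/4 ≈ -7.2500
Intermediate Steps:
z(g, y) = 19/8 - g*y/8 (z(g, y) = 2 - (g*y - 3)/8 = 2 - (-3 + g*y)/8 = 2 + (3/8 - g*y/8) = 19/8 - g*y/8)
K(d) = 1
o = -1/8 (o = 1/(1 - 9) = 1/(-8) = -1/8 ≈ -0.12500)
r(-3, z(0, -5)) + o*15 = (-3 - (19/8 - 1/8*0*(-5))) - 1/8*15 = (-3 - (19/8 + 0)) - 15/8 = (-3 - 1*19/8) - 15/8 = (-3 - 19/8) - 15/8 = -43/8 - 15/8 = -29/4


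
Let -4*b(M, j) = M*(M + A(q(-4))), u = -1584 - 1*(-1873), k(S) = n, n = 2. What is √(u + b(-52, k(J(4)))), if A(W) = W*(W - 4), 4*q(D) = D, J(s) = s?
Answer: I*√322 ≈ 17.944*I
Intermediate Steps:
k(S) = 2
q(D) = D/4
A(W) = W*(-4 + W)
u = 289 (u = -1584 + 1873 = 289)
b(M, j) = -M*(5 + M)/4 (b(M, j) = -M*(M + ((¼)*(-4))*(-4 + (¼)*(-4)))/4 = -M*(M - (-4 - 1))/4 = -M*(M - 1*(-5))/4 = -M*(M + 5)/4 = -M*(5 + M)/4)
√(u + b(-52, k(J(4)))) = √(289 - ¼*(-52)*(5 - 52)) = √(289 - ¼*(-52)*(-47)) = √(289 - 611) = √(-322) = I*√322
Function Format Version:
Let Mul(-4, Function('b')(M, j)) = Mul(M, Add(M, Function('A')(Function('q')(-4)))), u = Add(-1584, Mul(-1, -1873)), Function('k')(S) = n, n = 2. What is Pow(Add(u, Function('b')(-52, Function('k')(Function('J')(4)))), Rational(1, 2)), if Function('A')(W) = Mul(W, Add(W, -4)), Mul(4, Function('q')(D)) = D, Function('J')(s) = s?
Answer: Mul(I, Pow(322, Rational(1, 2))) ≈ Mul(17.944, I)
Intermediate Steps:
Function('k')(S) = 2
Function('q')(D) = Mul(Rational(1, 4), D)
Function('A')(W) = Mul(W, Add(-4, W))
u = 289 (u = Add(-1584, 1873) = 289)
Function('b')(M, j) = Mul(Rational(-1, 4), M, Add(5, M)) (Function('b')(M, j) = Mul(Rational(-1, 4), Mul(M, Add(M, Mul(Mul(Rational(1, 4), -4), Add(-4, Mul(Rational(1, 4), -4)))))) = Mul(Rational(-1, 4), Mul(M, Add(M, Mul(-1, Add(-4, -1))))) = Mul(Rational(-1, 4), Mul(M, Add(M, Mul(-1, -5)))) = Mul(Rational(-1, 4), Mul(M, Add(M, 5))) = Mul(Rational(-1, 4), Mul(M, Add(5, M))) = Mul(Rational(-1, 4), M, Add(5, M)))
Pow(Add(u, Function('b')(-52, Function('k')(Function('J')(4)))), Rational(1, 2)) = Pow(Add(289, Mul(Rational(-1, 4), -52, Add(5, -52))), Rational(1, 2)) = Pow(Add(289, Mul(Rational(-1, 4), -52, -47)), Rational(1, 2)) = Pow(Add(289, -611), Rational(1, 2)) = Pow(-322, Rational(1, 2)) = Mul(I, Pow(322, Rational(1, 2)))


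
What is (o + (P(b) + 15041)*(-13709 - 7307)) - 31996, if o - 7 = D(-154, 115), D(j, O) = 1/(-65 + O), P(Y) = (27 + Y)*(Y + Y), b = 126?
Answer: -56321327049/50 ≈ -1.1264e+9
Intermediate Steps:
P(Y) = 2*Y*(27 + Y) (P(Y) = (27 + Y)*(2*Y) = 2*Y*(27 + Y))
o = 351/50 (o = 7 + 1/(-65 + 115) = 7 + 1/50 = 351/50 ≈ 7.0200)
(o + (P(b) + 15041)*(-13709 - 7307)) - 31996 = (351/50 + (2*126*(27 + 126) + 15041)*(-13709 - 7307)) - 31996 = (351/50 + (2*126*153 + 15041)*(-21016)) - 31996 = (351/50 + (38556 + 15041)*(-21016)) - 31996 = (351/50 + 53597*(-21016)) - 31996 = (351/50 - 1126394552) - 31996 = -56319727249/50 - 31996 = -56321327049/50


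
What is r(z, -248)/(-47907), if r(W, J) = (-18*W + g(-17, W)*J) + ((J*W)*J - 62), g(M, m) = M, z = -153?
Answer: 9403204/47907 ≈ 196.28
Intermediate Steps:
r(W, J) = -62 - 18*W - 17*J + W*J² (r(W, J) = (-18*W - 17*J) + ((J*W)*J - 62) = (-18*W - 17*J) + (W*J² - 62) = (-18*W - 17*J) + (-62 + W*J²) = -62 - 18*W - 17*J + W*J²)
r(z, -248)/(-47907) = (-62 - 18*(-153) - 17*(-248) - 153*(-248)²)/(-47907) = (-62 + 2754 + 4216 - 153*61504)*(-1/47907) = (-62 + 2754 + 4216 - 9410112)*(-1/47907) = -9403204*(-1/47907) = 9403204/47907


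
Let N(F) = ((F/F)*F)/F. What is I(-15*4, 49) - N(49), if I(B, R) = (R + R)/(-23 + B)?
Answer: -181/83 ≈ -2.1807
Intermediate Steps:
N(F) = 1 (N(F) = (1*F)/F = F/F = 1)
I(B, R) = 2*R/(-23 + B) (I(B, R) = (2*R)/(-23 + B) = 2*R/(-23 + B))
I(-15*4, 49) - N(49) = 2*49/(-23 - 15*4) - 1*1 = 2*49/(-23 - 60) - 1 = 2*49/(-83) - 1 = 2*49*(-1/83) - 1 = -98/83 - 1 = -181/83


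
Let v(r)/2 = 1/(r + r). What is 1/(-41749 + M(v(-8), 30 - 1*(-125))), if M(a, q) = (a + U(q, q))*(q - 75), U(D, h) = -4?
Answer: -1/42079 ≈ -2.3765e-5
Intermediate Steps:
v(r) = 1/r (v(r) = 2/(r + r) = 2/((2*r)) = 2*(1/(2*r)) = 1/r)
M(a, q) = (-75 + q)*(-4 + a) (M(a, q) = (a - 4)*(q - 75) = (-4 + a)*(-75 + q) = (-75 + q)*(-4 + a))
1/(-41749 + M(v(-8), 30 - 1*(-125))) = 1/(-41749 + (300 - 75/(-8) - 4*(30 - 1*(-125)) + (30 - 1*(-125))/(-8))) = 1/(-41749 + (300 - 75*(-⅛) - 4*(30 + 125) - (30 + 125)/8)) = 1/(-41749 + (300 + 75/8 - 4*155 - ⅛*155)) = 1/(-41749 + (300 + 75/8 - 620 - 155/8)) = 1/(-41749 - 330) = 1/(-42079) = -1/42079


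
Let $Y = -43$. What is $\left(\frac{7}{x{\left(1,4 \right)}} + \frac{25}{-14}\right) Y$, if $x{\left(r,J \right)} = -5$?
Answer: $\frac{9589}{70} \approx 136.99$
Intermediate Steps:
$\left(\frac{7}{x{\left(1,4 \right)}} + \frac{25}{-14}\right) Y = \left(\frac{7}{-5} + \frac{25}{-14}\right) \left(-43\right) = \left(7 \left(- \frac{1}{5}\right) + 25 \left(- \frac{1}{14}\right)\right) \left(-43\right) = \left(- \frac{7}{5} - \frac{25}{14}\right) \left(-43\right) = \left(- \frac{223}{70}\right) \left(-43\right) = \frac{9589}{70}$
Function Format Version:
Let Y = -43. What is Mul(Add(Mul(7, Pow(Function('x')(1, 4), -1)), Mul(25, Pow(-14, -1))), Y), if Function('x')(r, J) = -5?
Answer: Rational(9589, 70) ≈ 136.99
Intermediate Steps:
Mul(Add(Mul(7, Pow(Function('x')(1, 4), -1)), Mul(25, Pow(-14, -1))), Y) = Mul(Add(Mul(7, Pow(-5, -1)), Mul(25, Pow(-14, -1))), -43) = Mul(Add(Mul(7, Rational(-1, 5)), Mul(25, Rational(-1, 14))), -43) = Mul(Add(Rational(-7, 5), Rational(-25, 14)), -43) = Mul(Rational(-223, 70), -43) = Rational(9589, 70)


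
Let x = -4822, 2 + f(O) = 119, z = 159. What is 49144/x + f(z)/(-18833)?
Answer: -463046563/45406363 ≈ -10.198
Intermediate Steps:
f(O) = 117 (f(O) = -2 + 119 = 117)
49144/x + f(z)/(-18833) = 49144/(-4822) + 117/(-18833) = 49144*(-1/4822) + 117*(-1/18833) = -24572/2411 - 117/18833 = -463046563/45406363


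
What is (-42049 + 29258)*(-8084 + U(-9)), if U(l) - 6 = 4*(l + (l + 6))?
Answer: 103939666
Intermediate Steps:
U(l) = 30 + 8*l (U(l) = 6 + 4*(l + (l + 6)) = 6 + 4*(l + (6 + l)) = 6 + 4*(6 + 2*l) = 6 + (24 + 8*l) = 30 + 8*l)
(-42049 + 29258)*(-8084 + U(-9)) = (-42049 + 29258)*(-8084 + (30 + 8*(-9))) = -12791*(-8084 + (30 - 72)) = -12791*(-8084 - 42) = -12791*(-8126) = 103939666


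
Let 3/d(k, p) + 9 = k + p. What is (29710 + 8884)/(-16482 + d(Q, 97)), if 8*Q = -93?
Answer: -11790467/5035239 ≈ -2.3416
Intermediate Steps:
Q = -93/8 (Q = (⅛)*(-93) = -93/8 ≈ -11.625)
d(k, p) = 3/(-9 + k + p) (d(k, p) = 3/(-9 + (k + p)) = 3/(-9 + k + p))
(29710 + 8884)/(-16482 + d(Q, 97)) = (29710 + 8884)/(-16482 + 3/(-9 - 93/8 + 97)) = 38594/(-16482 + 3/(611/8)) = 38594/(-16482 + 3*(8/611)) = 38594/(-16482 + 24/611) = 38594/(-10070478/611) = 38594*(-611/10070478) = -11790467/5035239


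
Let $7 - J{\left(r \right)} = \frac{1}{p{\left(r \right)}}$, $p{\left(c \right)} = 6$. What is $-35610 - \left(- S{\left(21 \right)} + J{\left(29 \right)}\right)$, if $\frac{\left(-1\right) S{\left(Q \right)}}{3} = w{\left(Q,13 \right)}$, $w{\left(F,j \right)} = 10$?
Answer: $- \frac{213881}{6} \approx -35647.0$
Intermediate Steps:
$J{\left(r \right)} = \frac{41}{6}$ ($J{\left(r \right)} = 7 - \frac{1}{6} = \frac{41}{6}$)
$S{\left(Q \right)} = -30$ ($S{\left(Q \right)} = \left(-3\right) 10 = -30$)
$-35610 - \left(- S{\left(21 \right)} + J{\left(29 \right)}\right) = -35610 - \frac{221}{6} = - \frac{213881}{6}$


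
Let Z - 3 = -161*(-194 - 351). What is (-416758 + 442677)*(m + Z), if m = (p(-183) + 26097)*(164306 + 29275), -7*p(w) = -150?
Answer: 917346887384315/7 ≈ 1.3105e+14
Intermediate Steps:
p(w) = 150/7 (p(w) = -⅐*(-150) = 150/7)
Z = 87748 (Z = 3 - 161*(-194 - 351) = 3 - 161*(-545) = 3 + 87745 = 87748)
m = 35392220649/7 (m = (150/7 + 26097)*(164306 + 29275) = (182829/7)*193581 = 35392220649/7 ≈ 5.0560e+9)
(-416758 + 442677)*(m + Z) = (-416758 + 442677)*(35392220649/7 + 87748) = 25919*(35392834885/7) = 917346887384315/7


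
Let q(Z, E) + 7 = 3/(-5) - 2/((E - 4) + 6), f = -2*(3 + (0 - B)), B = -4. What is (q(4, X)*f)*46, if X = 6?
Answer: 25277/5 ≈ 5055.4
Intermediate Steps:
f = -14 (f = -2*(3 + (0 - 1*(-4))) = -2*(3 + (0 + 4)) = -2*(3 + 4) = -2*7 = -14)
q(Z, E) = -38/5 - 2/(2 + E) (q(Z, E) = -7 + (3/(-5) - 2/((E - 4) + 6)) = -7 + (3*(-⅕) - 2/((-4 + E) + 6)) = -7 + (-⅗ - 2/(2 + E)) = -38/5 - 2/(2 + E))
(q(4, X)*f)*46 = ((2*(-43 - 19*6)/(5*(2 + 6)))*(-14))*46 = (((⅖)*(-43 - 114)/8)*(-14))*46 = (((⅖)*(⅛)*(-157))*(-14))*46 = -157/20*(-14)*46 = (1099/10)*46 = 25277/5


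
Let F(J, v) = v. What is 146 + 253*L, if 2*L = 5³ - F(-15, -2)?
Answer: 32423/2 ≈ 16212.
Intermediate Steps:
L = 127/2 (L = (5³ - 1*(-2))/2 = (125 + 2)/2 = (½)*127 = 127/2 ≈ 63.500)
146 + 253*L = 146 + 253*(127/2) = 146 + 32131/2 = 32423/2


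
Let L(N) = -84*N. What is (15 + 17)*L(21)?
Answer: -56448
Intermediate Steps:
(15 + 17)*L(21) = (15 + 17)*(-84*21) = 32*(-1764) = -56448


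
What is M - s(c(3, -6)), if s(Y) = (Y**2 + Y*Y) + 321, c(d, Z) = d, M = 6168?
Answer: 5829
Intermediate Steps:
s(Y) = 321 + 2*Y**2 (s(Y) = (Y**2 + Y**2) + 321 = 2*Y**2 + 321 = 321 + 2*Y**2)
M - s(c(3, -6)) = 6168 - (321 + 2*3**2) = 6168 - (321 + 2*9) = 6168 - (321 + 18) = 6168 - 1*339 = 6168 - 339 = 5829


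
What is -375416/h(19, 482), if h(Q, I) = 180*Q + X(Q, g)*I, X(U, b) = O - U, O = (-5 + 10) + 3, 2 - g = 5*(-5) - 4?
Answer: 187708/941 ≈ 199.48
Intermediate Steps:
g = 31 (g = 2 - (5*(-5) - 4) = 2 - (-25 - 4) = 2 - 1*(-29) = 2 + 29 = 31)
O = 8 (O = 5 + 3 = 8)
X(U, b) = 8 - U
h(Q, I) = 180*Q + I*(8 - Q) (h(Q, I) = 180*Q + (8 - Q)*I = 180*Q + I*(8 - Q))
-375416/h(19, 482) = -375416/(180*19 - 1*482*(-8 + 19)) = -375416/(3420 - 1*482*11) = -375416/(3420 - 5302) = -375416/(-1882) = -375416*(-1/1882) = 187708/941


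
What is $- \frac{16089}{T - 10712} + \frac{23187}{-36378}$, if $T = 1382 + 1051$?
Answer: $\frac{131106823}{100391154} \approx 1.306$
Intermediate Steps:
$T = 2433$
$- \frac{16089}{T - 10712} + \frac{23187}{-36378} = - \frac{16089}{2433 - 10712} + \frac{23187}{-36378} = - \frac{16089}{2433 - 10712} + 23187 \left(- \frac{1}{36378}\right) = - \frac{16089}{-8279} - \frac{7729}{12126} = \left(-16089\right) \left(- \frac{1}{8279}\right) - \frac{7729}{12126} = \frac{16089}{8279} - \frac{7729}{12126} = \frac{131106823}{100391154}$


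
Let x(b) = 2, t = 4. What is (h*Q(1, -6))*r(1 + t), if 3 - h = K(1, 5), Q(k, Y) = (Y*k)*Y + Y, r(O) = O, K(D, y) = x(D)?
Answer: 150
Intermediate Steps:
K(D, y) = 2
Q(k, Y) = Y + k*Y² (Q(k, Y) = k*Y² + Y = Y + k*Y²)
h = 1 (h = 3 - 1*2 = 3 - 2 = 1)
(h*Q(1, -6))*r(1 + t) = (1*(-6*(1 - 6*1)))*(1 + 4) = (1*(-6*(1 - 6)))*5 = (1*(-6*(-5)))*5 = (1*30)*5 = 30*5 = 150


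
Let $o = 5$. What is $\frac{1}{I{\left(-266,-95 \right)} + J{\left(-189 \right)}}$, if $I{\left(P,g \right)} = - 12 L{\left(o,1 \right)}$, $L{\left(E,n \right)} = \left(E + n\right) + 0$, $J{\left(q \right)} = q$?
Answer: $- \frac{1}{261} \approx -0.0038314$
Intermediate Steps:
$L{\left(E,n \right)} = E + n$
$I{\left(P,g \right)} = -72$ ($I{\left(P,g \right)} = - 12 \left(5 + 1\right) = \left(-12\right) 6 = -72$)
$\frac{1}{I{\left(-266,-95 \right)} + J{\left(-189 \right)}} = \frac{1}{-72 - 189} = \frac{1}{-261} = - \frac{1}{261}$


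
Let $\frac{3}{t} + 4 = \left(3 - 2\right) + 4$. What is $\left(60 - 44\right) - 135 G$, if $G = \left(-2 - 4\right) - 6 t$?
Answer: $3256$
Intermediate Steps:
$t = 3$ ($t = \frac{3}{-4 + \left(\left(3 - 2\right) + 4\right)} = \frac{3}{-4 + \left(1 + 4\right)} = \frac{3}{-4 + 5} = \frac{3}{1} = 3 \cdot 1 = 3$)
$G = -24$ ($G = \left(-2 - 4\right) - 18 = -6 - 18 = -24$)
$\left(60 - 44\right) - 135 G = \left(60 - 44\right) - -3240 = \left(60 - 44\right) + 3240 = 16 + 3240 = 3256$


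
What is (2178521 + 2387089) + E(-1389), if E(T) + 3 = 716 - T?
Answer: 4567712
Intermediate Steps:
E(T) = 713 - T (E(T) = -3 + (716 - T) = 713 - T)
(2178521 + 2387089) + E(-1389) = (2178521 + 2387089) + (713 - 1*(-1389)) = 4565610 + (713 + 1389) = 4565610 + 2102 = 4567712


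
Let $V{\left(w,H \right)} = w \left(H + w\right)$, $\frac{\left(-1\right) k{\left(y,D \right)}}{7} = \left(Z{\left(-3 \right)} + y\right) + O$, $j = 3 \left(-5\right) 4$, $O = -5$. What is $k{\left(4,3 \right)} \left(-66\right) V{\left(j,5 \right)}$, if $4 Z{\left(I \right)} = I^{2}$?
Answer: $1905750$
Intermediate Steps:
$Z{\left(I \right)} = \frac{I^{2}}{4}$
$j = -60$ ($j = \left(-15\right) 4 = -60$)
$k{\left(y,D \right)} = \frac{77}{4} - 7 y$ ($k{\left(y,D \right)} = - 7 \left(\left(\frac{\left(-3\right)^{2}}{4} + y\right) - 5\right) = - 7 \left(\left(\frac{1}{4} \cdot 9 + y\right) - 5\right) = - 7 \left(\left(\frac{9}{4} + y\right) - 5\right) = - 7 \left(- \frac{11}{4} + y\right) = \frac{77}{4} - 7 y$)
$k{\left(4,3 \right)} \left(-66\right) V{\left(j,5 \right)} = \left(\frac{77}{4} - 28\right) \left(-66\right) \left(- 60 \left(5 - 60\right)\right) = \left(\frac{77}{4} - 28\right) \left(-66\right) \left(\left(-60\right) \left(-55\right)\right) = \left(- \frac{35}{4}\right) \left(-66\right) 3300 = \frac{1155}{2} \cdot 3300 = 1905750$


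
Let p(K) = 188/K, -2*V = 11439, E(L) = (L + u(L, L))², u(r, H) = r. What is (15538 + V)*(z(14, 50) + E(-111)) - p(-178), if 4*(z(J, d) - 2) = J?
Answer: 172285828623/356 ≈ 4.8395e+8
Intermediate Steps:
z(J, d) = 2 + J/4
E(L) = 4*L² (E(L) = (L + L)² = (2*L)² = 4*L²)
V = -11439/2 (V = -½*11439 = -11439/2 ≈ -5719.5)
(15538 + V)*(z(14, 50) + E(-111)) - p(-178) = (15538 - 11439/2)*((2 + (¼)*14) + 4*(-111)²) - 188/(-178) = 19637*((2 + 7/2) + 4*12321)/2 - 188*(-1)/178 = 19637*(11/2 + 49284)/2 - 1*(-94/89) = (19637/2)*(98579/2) + 94/89 = 1935795823/4 + 94/89 = 172285828623/356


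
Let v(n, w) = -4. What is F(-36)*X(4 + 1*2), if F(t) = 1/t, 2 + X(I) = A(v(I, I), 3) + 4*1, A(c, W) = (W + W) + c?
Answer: -⅑ ≈ -0.11111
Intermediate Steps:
A(c, W) = c + 2*W (A(c, W) = 2*W + c = c + 2*W)
X(I) = 4 (X(I) = -2 + ((-4 + 2*3) + 4*1) = -2 + ((-4 + 6) + 4) = -2 + (2 + 4) = -2 + 6 = 4)
F(-36)*X(4 + 1*2) = 4/(-36) = -1/36*4 = -⅑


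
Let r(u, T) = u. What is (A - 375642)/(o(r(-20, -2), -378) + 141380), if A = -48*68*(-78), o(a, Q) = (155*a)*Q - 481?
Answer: -121050/1312699 ≈ -0.092215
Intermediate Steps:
o(a, Q) = -481 + 155*Q*a (o(a, Q) = 155*Q*a - 481 = -481 + 155*Q*a)
A = 254592 (A = -3264*(-78) = 254592)
(A - 375642)/(o(r(-20, -2), -378) + 141380) = (254592 - 375642)/((-481 + 155*(-378)*(-20)) + 141380) = -121050/((-481 + 1171800) + 141380) = -121050/(1171319 + 141380) = -121050/1312699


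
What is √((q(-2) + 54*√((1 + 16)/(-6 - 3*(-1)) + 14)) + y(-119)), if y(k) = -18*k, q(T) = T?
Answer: √(2140 + 90*√3) ≈ 47.915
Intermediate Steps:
√((q(-2) + 54*√((1 + 16)/(-6 - 3*(-1)) + 14)) + y(-119)) = √((-2 + 54*√((1 + 16)/(-6 - 3*(-1)) + 14)) - 18*(-119)) = √((-2 + 54*√(17/(-6 + 3) + 14)) + 2142) = √((-2 + 54*√(17/(-3) + 14)) + 2142) = √((-2 + 54*√(17*(-⅓) + 14)) + 2142) = √((-2 + 54*√(-17/3 + 14)) + 2142) = √((-2 + 54*√(25/3)) + 2142) = √((-2 + 54*(5*√3/3)) + 2142) = √((-2 + 90*√3) + 2142) = √(2140 + 90*√3)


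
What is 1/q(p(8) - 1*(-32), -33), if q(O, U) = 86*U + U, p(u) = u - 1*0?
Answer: -1/2871 ≈ -0.00034831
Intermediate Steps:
p(u) = u (p(u) = u + 0 = u)
q(O, U) = 87*U
1/q(p(8) - 1*(-32), -33) = 1/(87*(-33)) = 1/(-2871) = -1/2871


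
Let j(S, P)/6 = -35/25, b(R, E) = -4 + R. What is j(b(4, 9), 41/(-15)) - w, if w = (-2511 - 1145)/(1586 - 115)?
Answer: -43502/7355 ≈ -5.9146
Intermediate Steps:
j(S, P) = -42/5 (j(S, P) = 6*(-35/25) = 6*(-35*1/25) = 6*(-7/5) = -42/5)
w = -3656/1471 ≈ -2.4854
j(b(4, 9), 41/(-15)) - w = -42/5 - 1*(-3656/1471) = -42/5 + 3656/1471 = -43502/7355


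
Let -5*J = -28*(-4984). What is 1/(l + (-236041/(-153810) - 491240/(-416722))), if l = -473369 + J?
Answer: -32048005410/16064917962570553 ≈ -1.9949e-6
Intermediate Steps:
J = -139552/5 (J = -(-28)*(-4984)/5 = -⅕*139552 = -139552/5 ≈ -27910.)
l = -2506397/5 (l = -473369 - 139552/5 = -2506397/5 ≈ -5.0128e+5)
1/(l + (-236041/(-153810) - 491240/(-416722))) = 1/(-2506397/5 + (-236041/(-153810) - 491240/(-416722))) = 1/(-2506397/5 + (-236041*(-1/153810) - 491240*(-1/416722))) = 1/(-2506397/5 + (236041/153810 + 245620/208361)) = 1/(-2506397/5 + 86960551001/32048005410) = 1/(-16064917962570553/32048005410) = -32048005410/16064917962570553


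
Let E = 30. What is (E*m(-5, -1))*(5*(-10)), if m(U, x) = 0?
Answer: 0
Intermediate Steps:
(E*m(-5, -1))*(5*(-10)) = (30*0)*(5*(-10)) = 0*(-50) = 0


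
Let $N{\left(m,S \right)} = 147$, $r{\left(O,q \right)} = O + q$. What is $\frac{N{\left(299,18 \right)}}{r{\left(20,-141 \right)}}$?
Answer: $- \frac{147}{121} \approx -1.2149$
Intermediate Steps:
$\frac{N{\left(299,18 \right)}}{r{\left(20,-141 \right)}} = \frac{147}{20 - 141} = \frac{147}{-121} = 147 \left(- \frac{1}{121}\right) = - \frac{147}{121}$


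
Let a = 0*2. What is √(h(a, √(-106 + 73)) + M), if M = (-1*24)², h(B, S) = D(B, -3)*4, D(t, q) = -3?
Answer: 2*√141 ≈ 23.749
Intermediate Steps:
a = 0
h(B, S) = -12 (h(B, S) = -3*4 = -12)
M = 576 (M = (-24)² = 576)
√(h(a, √(-106 + 73)) + M) = √(-12 + 576) = √564 = 2*√141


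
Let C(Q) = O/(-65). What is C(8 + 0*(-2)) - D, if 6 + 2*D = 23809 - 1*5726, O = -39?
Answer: -90379/10 ≈ -9037.9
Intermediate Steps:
C(Q) = ⅗ (C(Q) = -39/(-65) = -39*(-1/65) = ⅗)
D = 18077/2 (D = -3 + (23809 - 1*5726)/2 = -3 + (23809 - 5726)/2 = -3 + (½)*18083 = -3 + 18083/2 = 18077/2 ≈ 9038.5)
C(8 + 0*(-2)) - D = ⅗ - 1*18077/2 = ⅗ - 18077/2 = -90379/10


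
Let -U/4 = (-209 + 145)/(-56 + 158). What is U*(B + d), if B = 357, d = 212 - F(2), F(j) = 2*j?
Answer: 72320/51 ≈ 1418.0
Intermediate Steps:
U = 128/51 (U = -4*(-209 + 145)/(-56 + 158) = -(-256)/102 = -4*(-32/51) = 128/51 ≈ 2.5098)
d = 208 (d = 212 - 2*2 = 212 - 1*4 = 212 - 4 = 208)
U*(B + d) = 128*(357 + 208)/51 = (128/51)*565 = 72320/51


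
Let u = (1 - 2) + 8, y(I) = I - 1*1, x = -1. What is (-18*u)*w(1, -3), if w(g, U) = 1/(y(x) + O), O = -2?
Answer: 63/2 ≈ 31.500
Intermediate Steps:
y(I) = -1 + I (y(I) = I - 1 = -1 + I)
w(g, U) = -¼ (w(g, U) = 1/((-1 - 1) - 2) = 1/(-2 - 2) = 1/(-4) = -¼)
u = 7 (u = -1 + 8 = 7)
(-18*u)*w(1, -3) = -18*7*(-¼) = -126*(-¼) = 63/2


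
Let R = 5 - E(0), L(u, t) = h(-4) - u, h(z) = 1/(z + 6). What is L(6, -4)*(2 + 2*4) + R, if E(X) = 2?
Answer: -52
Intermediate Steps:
h(z) = 1/(6 + z)
L(u, t) = ½ - u (L(u, t) = 1/(6 - 4) - u = 1/2 - u = ½ - u)
R = 3 (R = 5 - 1*2 = 5 - 2 = 3)
L(6, -4)*(2 + 2*4) + R = (½ - 1*6)*(2 + 2*4) + 3 = (½ - 6)*(2 + 8) + 3 = -11/2*10 + 3 = -55 + 3 = -52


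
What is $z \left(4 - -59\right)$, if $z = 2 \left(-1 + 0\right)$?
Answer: $-126$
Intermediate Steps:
$z = -2$ ($z = 2 \left(-1\right) = -2$)
$z \left(4 - -59\right) = - 2 \left(4 - -59\right) = - 2 \left(4 + 59\right) = \left(-2\right) 63 = -126$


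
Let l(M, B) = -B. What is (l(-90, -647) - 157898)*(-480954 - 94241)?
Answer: 90449988945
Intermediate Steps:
(l(-90, -647) - 157898)*(-480954 - 94241) = (-1*(-647) - 157898)*(-480954 - 94241) = (647 - 157898)*(-575195) = -157251*(-575195) = 90449988945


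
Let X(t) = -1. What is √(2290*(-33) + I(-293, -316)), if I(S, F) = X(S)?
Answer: I*√75571 ≈ 274.9*I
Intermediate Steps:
I(S, F) = -1
√(2290*(-33) + I(-293, -316)) = √(2290*(-33) - 1) = √(-75570 - 1) = √(-75571) = I*√75571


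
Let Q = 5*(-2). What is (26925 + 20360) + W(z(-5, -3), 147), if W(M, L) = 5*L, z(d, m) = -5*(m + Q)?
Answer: 48020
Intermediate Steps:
Q = -10
z(d, m) = 50 - 5*m (z(d, m) = -5*(m - 10) = -5*(-10 + m) = 50 - 5*m)
(26925 + 20360) + W(z(-5, -3), 147) = (26925 + 20360) + 5*147 = 47285 + 735 = 48020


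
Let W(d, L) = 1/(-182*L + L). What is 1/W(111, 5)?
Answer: -905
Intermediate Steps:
W(d, L) = -1/(181*L) (W(d, L) = 1/(-181*L) = -1/(181*L))
1/W(111, 5) = 1/(-1/181/5) = 1/(-1/181*1/5) = 1/(-1/905) = -905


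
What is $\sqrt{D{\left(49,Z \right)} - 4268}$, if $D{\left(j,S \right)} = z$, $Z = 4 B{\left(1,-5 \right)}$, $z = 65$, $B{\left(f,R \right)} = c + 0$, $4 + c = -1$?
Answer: $3 i \sqrt{467} \approx 64.831 i$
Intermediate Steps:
$c = -5$ ($c = -4 - 1 = -5$)
$B{\left(f,R \right)} = -5$ ($B{\left(f,R \right)} = -5 + 0 = -5$)
$Z = -20$ ($Z = 4 \left(-5\right) = -20$)
$D{\left(j,S \right)} = 65$
$\sqrt{D{\left(49,Z \right)} - 4268} = \sqrt{65 - 4268} = \sqrt{-4203} = 3 i \sqrt{467}$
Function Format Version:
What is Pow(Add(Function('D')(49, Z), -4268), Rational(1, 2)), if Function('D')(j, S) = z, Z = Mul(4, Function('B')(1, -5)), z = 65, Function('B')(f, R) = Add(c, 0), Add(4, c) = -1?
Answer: Mul(3, I, Pow(467, Rational(1, 2))) ≈ Mul(64.831, I)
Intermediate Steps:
c = -5 (c = Add(-4, -1) = -5)
Function('B')(f, R) = -5 (Function('B')(f, R) = Add(-5, 0) = -5)
Z = -20 (Z = Mul(4, -5) = -20)
Function('D')(j, S) = 65
Pow(Add(Function('D')(49, Z), -4268), Rational(1, 2)) = Pow(Add(65, -4268), Rational(1, 2)) = Pow(-4203, Rational(1, 2)) = Mul(3, I, Pow(467, Rational(1, 2)))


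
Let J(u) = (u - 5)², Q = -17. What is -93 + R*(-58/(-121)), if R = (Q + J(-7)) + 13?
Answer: -3133/121 ≈ -25.893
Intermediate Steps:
J(u) = (-5 + u)²
R = 140 (R = (-17 + (-5 - 7)²) + 13 = (-17 + (-12)²) + 13 = (-17 + 144) + 13 = 127 + 13 = 140)
-93 + R*(-58/(-121)) = -93 + 140*(-58/(-121)) = -93 + 140*(-58*(-1/121)) = -93 + 140*(58/121) = -93 + 8120/121 = -3133/121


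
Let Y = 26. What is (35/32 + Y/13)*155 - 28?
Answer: 14449/32 ≈ 451.53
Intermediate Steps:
(35/32 + Y/13)*155 - 28 = (35/32 + 26/13)*155 - 28 = (35*(1/32) + 26*(1/13))*155 - 28 = (35/32 + 2)*155 - 28 = (99/32)*155 - 28 = 15345/32 - 28 = 14449/32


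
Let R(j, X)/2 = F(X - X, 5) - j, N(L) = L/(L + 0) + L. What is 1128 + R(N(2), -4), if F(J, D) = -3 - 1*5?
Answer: 1106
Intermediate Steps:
F(J, D) = -8 (F(J, D) = -3 - 5 = -8)
N(L) = 1 + L (N(L) = L/L + L = 1 + L)
R(j, X) = -16 - 2*j (R(j, X) = 2*(-8 - j) = -16 - 2*j)
1128 + R(N(2), -4) = 1128 + (-16 - 2*(1 + 2)) = 1128 + (-16 - 2*3) = 1128 + (-16 - 6) = 1128 - 22 = 1106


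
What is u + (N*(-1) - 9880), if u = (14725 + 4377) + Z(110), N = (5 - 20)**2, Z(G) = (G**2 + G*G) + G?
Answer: 33307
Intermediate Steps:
Z(G) = G + 2*G**2 (Z(G) = (G**2 + G**2) + G = 2*G**2 + G = G + 2*G**2)
N = 225 (N = (-15)**2 = 225)
u = 43412 (u = (14725 + 4377) + 110*(1 + 2*110) = 19102 + 110*(1 + 220) = 19102 + 110*221 = 19102 + 24310 = 43412)
u + (N*(-1) - 9880) = 43412 + (225*(-1) - 9880) = 43412 + (-225 - 9880) = 43412 - 10105 = 33307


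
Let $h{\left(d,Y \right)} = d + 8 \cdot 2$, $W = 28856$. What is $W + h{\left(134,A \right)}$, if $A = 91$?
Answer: $29006$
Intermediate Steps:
$h{\left(d,Y \right)} = 16 + d$ ($h{\left(d,Y \right)} = d + 16 = 16 + d$)
$W + h{\left(134,A \right)} = 28856 + \left(16 + 134\right) = 28856 + 150 = 29006$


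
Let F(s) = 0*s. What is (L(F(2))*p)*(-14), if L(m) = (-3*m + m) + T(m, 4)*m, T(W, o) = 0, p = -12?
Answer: 0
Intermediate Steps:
F(s) = 0
L(m) = -2*m (L(m) = (-3*m + m) + 0*m = -2*m + 0 = -2*m)
(L(F(2))*p)*(-14) = (-2*0*(-12))*(-14) = (0*(-12))*(-14) = 0*(-14) = 0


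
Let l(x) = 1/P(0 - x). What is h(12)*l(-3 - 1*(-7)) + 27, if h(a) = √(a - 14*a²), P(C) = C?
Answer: 27 - I*√501/2 ≈ 27.0 - 11.192*I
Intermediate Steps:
l(x) = -1/x (l(x) = 1/(0 - x) = 1/(-x) = -1/x)
h(12)*l(-3 - 1*(-7)) + 27 = √(12*(1 - 14*12))*(-1/(-3 - 1*(-7))) + 27 = √(12*(1 - 168))*(-1/(-3 + 7)) + 27 = √(12*(-167))*(-1/4) + 27 = √(-2004)*(-1*¼) + 27 = (2*I*√501)*(-¼) + 27 = -I*√501/2 + 27 = 27 - I*√501/2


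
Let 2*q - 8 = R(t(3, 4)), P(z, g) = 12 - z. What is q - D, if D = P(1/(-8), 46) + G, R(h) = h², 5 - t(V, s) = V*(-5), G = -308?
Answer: 3999/8 ≈ 499.88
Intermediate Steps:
t(V, s) = 5 + 5*V (t(V, s) = 5 - V*(-5) = 5 - (-5)*V = 5 + 5*V)
q = 204 (q = 4 + (5 + 5*3)²/2 = 4 + (5 + 15)²/2 = 4 + (½)*20² = 4 + (½)*400 = 4 + 200 = 204)
D = -2367/8 (D = (12 - 1/(-8)) - 308 = (12 - 1*(-⅛)) - 308 = (12 + ⅛) - 308 = 97/8 - 308 = -2367/8 ≈ -295.88)
q - D = 204 - 1*(-2367/8) = 204 + 2367/8 = 3999/8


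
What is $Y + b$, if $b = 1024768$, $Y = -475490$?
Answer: $549278$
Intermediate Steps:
$Y + b = -475490 + 1024768 = 549278$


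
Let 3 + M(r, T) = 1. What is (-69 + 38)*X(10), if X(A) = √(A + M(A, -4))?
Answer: -62*√2 ≈ -87.681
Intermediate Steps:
M(r, T) = -2 (M(r, T) = -3 + 1 = -2)
X(A) = √(-2 + A) (X(A) = √(A - 2) = √(-2 + A))
(-69 + 38)*X(10) = (-69 + 38)*√(-2 + 10) = -62*√2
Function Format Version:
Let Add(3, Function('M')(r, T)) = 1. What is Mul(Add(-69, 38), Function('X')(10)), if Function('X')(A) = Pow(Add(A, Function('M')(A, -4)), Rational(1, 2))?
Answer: Mul(-62, Pow(2, Rational(1, 2))) ≈ -87.681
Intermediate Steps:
Function('M')(r, T) = -2 (Function('M')(r, T) = Add(-3, 1) = -2)
Function('X')(A) = Pow(Add(-2, A), Rational(1, 2)) (Function('X')(A) = Pow(Add(A, -2), Rational(1, 2)) = Pow(Add(-2, A), Rational(1, 2)))
Mul(Add(-69, 38), Function('X')(10)) = Mul(Add(-69, 38), Pow(Add(-2, 10), Rational(1, 2))) = Mul(-31, Pow(8, Rational(1, 2))) = Mul(-31, Mul(2, Pow(2, Rational(1, 2)))) = Mul(-62, Pow(2, Rational(1, 2)))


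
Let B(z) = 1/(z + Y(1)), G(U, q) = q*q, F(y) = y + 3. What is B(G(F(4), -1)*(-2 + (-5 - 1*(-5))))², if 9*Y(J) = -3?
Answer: 9/49 ≈ 0.18367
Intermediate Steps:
F(y) = 3 + y
Y(J) = -⅓ (Y(J) = (⅑)*(-3) = -⅓)
G(U, q) = q²
B(z) = 1/(-⅓ + z) (B(z) = 1/(z - ⅓) = 1/(-⅓ + z))
B(G(F(4), -1)*(-2 + (-5 - 1*(-5))))² = (3/(-1 + 3*((-1)²*(-2 + (-5 - 1*(-5))))))² = (3/(-1 + 3*(1*(-2 + (-5 + 5)))))² = (3/(-1 + 3*(1*(-2 + 0))))² = (3/(-1 + 3*(1*(-2))))² = (3/(-1 + 3*(-2)))² = (3/(-1 - 6))² = (3/(-7))² = (3*(-⅐))² = (-3/7)² = 9/49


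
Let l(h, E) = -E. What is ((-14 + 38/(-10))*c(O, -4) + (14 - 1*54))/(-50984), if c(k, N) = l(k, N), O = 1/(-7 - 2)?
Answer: 139/63730 ≈ 0.0021811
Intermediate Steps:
O = -1/9 (O = 1/(-9) = -1/9 ≈ -0.11111)
c(k, N) = -N
((-14 + 38/(-10))*c(O, -4) + (14 - 1*54))/(-50984) = ((-14 + 38/(-10))*(-1*(-4)) + (14 - 1*54))/(-50984) = ((-14 + 38*(-1/10))*4 + (14 - 54))*(-1/50984) = ((-14 - 19/5)*4 - 40)*(-1/50984) = (-89/5*4 - 40)*(-1/50984) = (-356/5 - 40)*(-1/50984) = -556/5*(-1/50984) = 139/63730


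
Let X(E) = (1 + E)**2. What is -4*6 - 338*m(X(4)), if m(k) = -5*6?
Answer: 10116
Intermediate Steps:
m(k) = -30
-4*6 - 338*m(X(4)) = -4*6 - 338*(-30) = -24 + 10140 = 10116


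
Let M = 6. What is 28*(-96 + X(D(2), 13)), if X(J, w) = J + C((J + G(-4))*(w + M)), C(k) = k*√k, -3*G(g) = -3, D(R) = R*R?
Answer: -2576 + 2660*√95 ≈ 23350.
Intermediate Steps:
D(R) = R²
G(g) = 1 (G(g) = -⅓*(-3) = 1)
C(k) = k^(3/2)
X(J, w) = J + ((1 + J)*(6 + w))^(3/2) (X(J, w) = J + ((J + 1)*(w + 6))^(3/2) = J + ((1 + J)*(6 + w))^(3/2))
28*(-96 + X(D(2), 13)) = 28*(-96 + (2² + (6 + 13 + 6*2² + 2²*13)^(3/2))) = 28*(-96 + (4 + (6 + 13 + 6*4 + 4*13)^(3/2))) = 28*(-96 + (4 + (6 + 13 + 24 + 52)^(3/2))) = 28*(-96 + (4 + 95^(3/2))) = 28*(-96 + (4 + 95*√95)) = 28*(-92 + 95*√95) = -2576 + 2660*√95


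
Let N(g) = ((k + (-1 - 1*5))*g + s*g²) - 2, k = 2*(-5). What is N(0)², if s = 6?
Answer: 4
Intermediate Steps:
k = -10
N(g) = -2 - 16*g + 6*g² (N(g) = ((-10 + (-1 - 1*5))*g + 6*g²) - 2 = ((-10 + (-1 - 5))*g + 6*g²) - 2 = ((-10 - 6)*g + 6*g²) - 2 = (-16*g + 6*g²) - 2 = -2 - 16*g + 6*g²)
N(0)² = (-2 - 16*0 + 6*0²)² = (-2 + 0 + 6*0)² = (-2 + 0 + 0)² = (-2)² = 4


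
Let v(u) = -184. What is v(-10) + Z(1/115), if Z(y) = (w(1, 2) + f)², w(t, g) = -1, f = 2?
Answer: -183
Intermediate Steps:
Z(y) = 1 (Z(y) = (-1 + 2)² = 1² = 1)
v(-10) + Z(1/115) = -184 + 1 = -183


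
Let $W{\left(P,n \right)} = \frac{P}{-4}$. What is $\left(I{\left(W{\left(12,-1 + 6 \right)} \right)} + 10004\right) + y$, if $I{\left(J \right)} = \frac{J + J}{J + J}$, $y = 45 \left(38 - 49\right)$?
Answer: $9510$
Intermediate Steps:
$W{\left(P,n \right)} = - \frac{P}{4}$ ($W{\left(P,n \right)} = P \left(- \frac{1}{4}\right) = - \frac{P}{4}$)
$y = -495$ ($y = 45 \left(-11\right) = -495$)
$I{\left(J \right)} = 1$ ($I{\left(J \right)} = \frac{2 J}{2 J} = 2 J \frac{1}{2 J} = 1$)
$\left(I{\left(W{\left(12,-1 + 6 \right)} \right)} + 10004\right) + y = \left(1 + 10004\right) - 495 = 10005 - 495 = 9510$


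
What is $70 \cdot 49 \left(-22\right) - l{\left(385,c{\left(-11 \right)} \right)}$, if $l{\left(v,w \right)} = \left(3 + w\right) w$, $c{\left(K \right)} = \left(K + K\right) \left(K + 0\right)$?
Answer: $-134750$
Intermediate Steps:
$c{\left(K \right)} = 2 K^{2}$ ($c{\left(K \right)} = 2 K K = 2 K^{2}$)
$l{\left(v,w \right)} = w \left(3 + w\right)$
$70 \cdot 49 \left(-22\right) - l{\left(385,c{\left(-11 \right)} \right)} = 70 \cdot 49 \left(-22\right) - 2 \left(-11\right)^{2} \left(3 + 2 \left(-11\right)^{2}\right) = 3430 \left(-22\right) - 2 \cdot 121 \left(3 + 2 \cdot 121\right) = -75460 - 242 \left(3 + 242\right) = -75460 - 242 \cdot 245 = -75460 - 59290 = -134750$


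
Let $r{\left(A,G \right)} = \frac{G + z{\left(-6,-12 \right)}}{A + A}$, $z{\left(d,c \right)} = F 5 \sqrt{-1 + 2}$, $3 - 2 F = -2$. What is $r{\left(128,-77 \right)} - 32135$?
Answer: $- \frac{16453249}{512} \approx -32135.0$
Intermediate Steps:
$F = \frac{5}{2}$ ($F = \frac{3}{2} - -1 = \frac{3}{2} + 1 = \frac{5}{2} \approx 2.5$)
$z{\left(d,c \right)} = \frac{25}{2}$ ($z{\left(d,c \right)} = \frac{5}{2} \cdot 5 \sqrt{-1 + 2} = \frac{25 \sqrt{1}}{2} = \frac{25}{2} \cdot 1 = \frac{25}{2}$)
$r{\left(A,G \right)} = \frac{\frac{25}{2} + G}{2 A}$ ($r{\left(A,G \right)} = \frac{G + \frac{25}{2}}{A + A} = \frac{\frac{25}{2} + G}{2 A}$)
$r{\left(128,-77 \right)} - 32135 = \frac{25 + 2 \left(-77\right)}{4 \cdot 128} - 32135 = \frac{1}{4} \cdot \frac{1}{128} \left(25 - 154\right) - 32135 = \frac{1}{4} \cdot \frac{1}{128} \left(-129\right) - 32135 = - \frac{129}{512} - 32135 = - \frac{16453249}{512}$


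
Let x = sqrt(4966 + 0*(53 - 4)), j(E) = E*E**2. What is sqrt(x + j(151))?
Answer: sqrt(3442951 + sqrt(4966)) ≈ 1855.5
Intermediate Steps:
j(E) = E**3
x = sqrt(4966) (x = sqrt(4966 + 0*49) = sqrt(4966 + 0) = sqrt(4966) ≈ 70.470)
sqrt(x + j(151)) = sqrt(sqrt(4966) + 151**3) = sqrt(sqrt(4966) + 3442951) = sqrt(3442951 + sqrt(4966))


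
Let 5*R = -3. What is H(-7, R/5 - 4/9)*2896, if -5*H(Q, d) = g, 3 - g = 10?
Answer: 20272/5 ≈ 4054.4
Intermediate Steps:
R = -⅗ (R = (⅕)*(-3) = -⅗ ≈ -0.60000)
g = -7 (g = 3 - 1*10 = 3 - 10 = -7)
H(Q, d) = 7/5 (H(Q, d) = -⅕*(-7) = 7/5)
H(-7, R/5 - 4/9)*2896 = (7/5)*2896 = 20272/5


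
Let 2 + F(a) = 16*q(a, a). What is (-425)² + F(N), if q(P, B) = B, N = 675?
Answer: 191423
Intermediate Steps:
F(a) = -2 + 16*a
(-425)² + F(N) = (-425)² + (-2 + 16*675) = 180625 + (-2 + 10800) = 180625 + 10798 = 191423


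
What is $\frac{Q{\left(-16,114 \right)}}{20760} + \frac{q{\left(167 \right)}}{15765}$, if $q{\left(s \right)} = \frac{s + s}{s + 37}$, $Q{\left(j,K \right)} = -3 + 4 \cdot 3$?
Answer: $\frac{597973}{1112756760} \approx 0.00053738$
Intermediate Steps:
$Q{\left(j,K \right)} = 9$ ($Q{\left(j,K \right)} = -3 + 12 = 9$)
$q{\left(s \right)} = \frac{2 s}{37 + s}$
$\frac{Q{\left(-16,114 \right)}}{20760} + \frac{q{\left(167 \right)}}{15765} = \frac{9}{20760} + \frac{2 \cdot 167 \frac{1}{37 + 167}}{15765} = 9 \cdot \frac{1}{20760} + 2 \cdot 167 \cdot \frac{1}{204} \cdot \frac{1}{15765} = \frac{3}{6920} + 2 \cdot 167 \cdot \frac{1}{204} \cdot \frac{1}{15765} = \frac{3}{6920} + \frac{167}{102} \cdot \frac{1}{15765} = \frac{3}{6920} + \frac{167}{1608030} = \frac{597973}{1112756760}$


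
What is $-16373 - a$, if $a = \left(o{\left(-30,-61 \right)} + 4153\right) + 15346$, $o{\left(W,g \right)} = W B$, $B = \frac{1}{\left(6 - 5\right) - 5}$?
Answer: $- \frac{71759}{2} \approx -35880.0$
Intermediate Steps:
$B = - \frac{1}{4}$ ($B = \frac{1}{\left(6 - 5\right) - 5} = \frac{1}{1 - 5} = \frac{1}{-4} = - \frac{1}{4} \approx -0.25$)
$o{\left(W,g \right)} = - \frac{W}{4}$ ($o{\left(W,g \right)} = W \left(- \frac{1}{4}\right) = - \frac{W}{4}$)
$a = \frac{39013}{2}$ ($a = \left(\left(- \frac{1}{4}\right) \left(-30\right) + 4153\right) + 15346 = \left(\frac{15}{2} + 4153\right) + 15346 = \frac{8321}{2} + 15346 = \frac{39013}{2} \approx 19507.0$)
$-16373 - a = -16373 - \frac{39013}{2} = - \frac{71759}{2}$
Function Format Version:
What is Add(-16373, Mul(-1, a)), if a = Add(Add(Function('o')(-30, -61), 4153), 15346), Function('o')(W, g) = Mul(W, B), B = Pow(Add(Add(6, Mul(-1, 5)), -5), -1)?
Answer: Rational(-71759, 2) ≈ -35880.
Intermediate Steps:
B = Rational(-1, 4) (B = Pow(Add(Add(6, -5), -5), -1) = Pow(Add(1, -5), -1) = Pow(-4, -1) = Rational(-1, 4) ≈ -0.25000)
Function('o')(W, g) = Mul(Rational(-1, 4), W) (Function('o')(W, g) = Mul(W, Rational(-1, 4)) = Mul(Rational(-1, 4), W))
a = Rational(39013, 2) (a = Add(Add(Mul(Rational(-1, 4), -30), 4153), 15346) = Add(Add(Rational(15, 2), 4153), 15346) = Add(Rational(8321, 2), 15346) = Rational(39013, 2) ≈ 19507.)
Add(-16373, Mul(-1, a)) = Add(-16373, Mul(-1, Rational(39013, 2))) = Add(-16373, Rational(-39013, 2)) = Rational(-71759, 2)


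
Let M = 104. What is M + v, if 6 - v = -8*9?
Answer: 182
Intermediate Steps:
v = 78 (v = 6 - (-8)*9 = 6 - 1*(-72) = 6 + 72 = 78)
M + v = 104 + 78 = 182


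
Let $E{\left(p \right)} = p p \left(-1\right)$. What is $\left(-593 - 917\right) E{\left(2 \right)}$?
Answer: $6040$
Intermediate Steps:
$E{\left(p \right)} = - p^{2}$ ($E{\left(p \right)} = p^{2} \left(-1\right) = - p^{2}$)
$\left(-593 - 917\right) E{\left(2 \right)} = \left(-593 - 917\right) \left(- 2^{2}\right) = - 1510 \left(\left(-1\right) 4\right) = \left(-1510\right) \left(-4\right) = 6040$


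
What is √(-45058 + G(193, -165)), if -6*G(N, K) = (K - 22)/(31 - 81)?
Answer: I*√40552761/30 ≈ 212.27*I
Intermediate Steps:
G(N, K) = -11/150 + K/300 (G(N, K) = -(K - 22)/(6*(31 - 81)) = -(-22 + K)/(6*(-50)) = -(-22 + K)*(-1)/(6*50) = -(11/25 - K/50)/6 = -11/150 + K/300)
√(-45058 + G(193, -165)) = √(-45058 + (-11/150 + (1/300)*(-165))) = √(-45058 + (-11/150 - 11/20)) = √(-45058 - 187/300) = √(-13517587/300) = I*√40552761/30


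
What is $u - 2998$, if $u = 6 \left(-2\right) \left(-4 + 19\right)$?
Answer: $-3178$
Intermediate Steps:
$u = -180$ ($u = \left(-12\right) 15 = -180$)
$u - 2998 = -180 - 2998 = -3178$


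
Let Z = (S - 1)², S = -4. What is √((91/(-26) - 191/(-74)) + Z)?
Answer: 9*√407/37 ≈ 4.9072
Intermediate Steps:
Z = 25 (Z = (-4 - 1)² = (-5)² = 25)
√((91/(-26) - 191/(-74)) + Z) = √((91/(-26) - 191/(-74)) + 25) = √((91*(-1/26) - 191*(-1/74)) + 25) = √((-7/2 + 191/74) + 25) = √(-34/37 + 25) = √(891/37) = 9*√407/37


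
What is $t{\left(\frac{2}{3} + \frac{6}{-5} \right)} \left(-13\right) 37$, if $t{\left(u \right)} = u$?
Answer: $\frac{3848}{15} \approx 256.53$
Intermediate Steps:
$t{\left(\frac{2}{3} + \frac{6}{-5} \right)} \left(-13\right) 37 = \left(\frac{2}{3} + \frac{6}{-5}\right) \left(-13\right) 37 = \left(2 \cdot \frac{1}{3} + 6 \left(- \frac{1}{5}\right)\right) \left(-13\right) 37 = \left(\frac{2}{3} - \frac{6}{5}\right) \left(-13\right) 37 = \left(- \frac{8}{15}\right) \left(-13\right) 37 = \frac{104}{15} \cdot 37 = \frac{3848}{15}$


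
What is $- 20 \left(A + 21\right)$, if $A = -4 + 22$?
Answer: $-780$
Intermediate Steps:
$A = 18$
$- 20 \left(A + 21\right) = - 20 \left(18 + 21\right) = \left(-20\right) 39 = -780$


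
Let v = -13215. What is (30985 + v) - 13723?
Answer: 4047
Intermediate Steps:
(30985 + v) - 13723 = (30985 - 13215) - 13723 = 17770 - 13723 = 4047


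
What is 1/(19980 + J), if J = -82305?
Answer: -1/62325 ≈ -1.6045e-5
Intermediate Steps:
1/(19980 + J) = 1/(19980 - 82305) = 1/(-62325) = -1/62325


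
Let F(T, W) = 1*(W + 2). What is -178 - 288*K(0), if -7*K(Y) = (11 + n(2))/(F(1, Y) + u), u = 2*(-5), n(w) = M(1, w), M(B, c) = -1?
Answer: -1606/7 ≈ -229.43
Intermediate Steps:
n(w) = -1
F(T, W) = 2 + W (F(T, W) = 1*(2 + W) = 2 + W)
u = -10
K(Y) = -10/(7*(-8 + Y)) (K(Y) = -(11 - 1)/(7*((2 + Y) - 10)) = -10/(7*(-8 + Y)))
-178 - 288*K(0) = -178 - (-2880)/(-56 + 7*0) = -178 - (-2880)/(-56 + 0) = -178 - (-2880)/(-56) = -178 - (-2880)*(-1)/56 = -178 - 288*5/28 = -178 - 360/7 = -1606/7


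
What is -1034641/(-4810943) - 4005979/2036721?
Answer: -17165261576036/9798548637903 ≈ -1.7518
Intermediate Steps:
-1034641/(-4810943) - 4005979/2036721 = -1034641*(-1/4810943) - 4005979*1/2036721 = 1034641/4810943 - 4005979/2036721 = -17165261576036/9798548637903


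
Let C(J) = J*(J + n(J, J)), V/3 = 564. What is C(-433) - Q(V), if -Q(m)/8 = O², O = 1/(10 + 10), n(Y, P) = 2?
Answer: 9331151/50 ≈ 1.8662e+5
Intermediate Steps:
V = 1692 (V = 3*564 = 1692)
C(J) = J*(2 + J) (C(J) = J*(J + 2) = J*(2 + J))
O = 1/20 ≈ 0.050000
Q(m) = -1/50 (Q(m) = -8*(1/20)² = -8*1/400 = -1/50)
C(-433) - Q(V) = -433*(2 - 433) - 1*(-1/50) = -433*(-431) + 1/50 = 186623 + 1/50 = 9331151/50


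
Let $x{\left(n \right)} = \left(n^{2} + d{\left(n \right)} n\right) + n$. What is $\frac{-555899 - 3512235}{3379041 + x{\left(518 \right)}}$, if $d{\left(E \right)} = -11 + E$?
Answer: $- \frac{4068134}{3910509} \approx -1.0403$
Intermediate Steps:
$x{\left(n \right)} = n + n^{2} + n \left(-11 + n\right)$ ($x{\left(n \right)} = \left(n^{2} + \left(-11 + n\right) n\right) + n = \left(n^{2} + n \left(-11 + n\right)\right) + n = n + n^{2} + n \left(-11 + n\right)$)
$\frac{-555899 - 3512235}{3379041 + x{\left(518 \right)}} = \frac{-555899 - 3512235}{3379041 + 2 \cdot 518 \left(-5 + 518\right)} = - \frac{4068134}{3379041 + 2 \cdot 518 \cdot 513} = - \frac{4068134}{3379041 + 531468} = - \frac{4068134}{3910509}$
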